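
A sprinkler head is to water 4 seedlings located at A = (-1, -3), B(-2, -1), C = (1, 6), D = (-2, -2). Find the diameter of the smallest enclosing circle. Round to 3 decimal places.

9.220

The farthest pair is A–C with squared distance 85. The circle on this segment as diameter has centre (0, 1.5) and r² = 85/4 = 21.25.
Check B: distance² to centre = 10.25 ≤ 21.25, so it lies inside.
All remaining points lie in this disk, and no smaller disk contains both endpoints, so this is the minimum enclosing circle.
Diameter = 2r = 2√(21.25) ≈ 9.220.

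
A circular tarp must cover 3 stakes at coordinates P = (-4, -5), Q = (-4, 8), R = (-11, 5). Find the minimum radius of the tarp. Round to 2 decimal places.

Side lengths²: PQ² = 169, PR² = 149, QR² = 58.
Since PQ² = 169 < 149 + 58 = 207, the triangle is acute, so the smallest enclosing circle is the circumcircle.
Circumcentre = (-75/14, 1.5), r² = 4321/98.
r = √(4321/98) ≈ 6.64.

6.64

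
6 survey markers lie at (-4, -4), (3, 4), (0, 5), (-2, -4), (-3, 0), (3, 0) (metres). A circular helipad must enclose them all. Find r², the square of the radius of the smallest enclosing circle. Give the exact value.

The minimum enclosing circle of a finite set is fixed by two of the points (as a diameter) or three (as a circumcircle).
The farthest pair is (-4, -4)–(3, 4) with squared distance 113. The circle on this segment as diameter has centre (-0.5, 0) and r² = 113/4 = 28.25.
Check (0, 5): distance² to centre = 25.25 ≤ 28.25, so it lies inside.
All remaining points lie in this disk, and no smaller disk contains both endpoints, so this is the minimum enclosing circle.

28.25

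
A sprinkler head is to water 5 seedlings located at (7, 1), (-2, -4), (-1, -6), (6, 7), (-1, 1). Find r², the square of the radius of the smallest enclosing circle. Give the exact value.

54.5

By Welzl's lemma the MEC is supported by two points (diametrically opposite) or three points (on a circumcircle).
The farthest pair is (-1, -6)–(6, 7) with squared distance 218. The circle on this segment as diameter has centre (2.5, 0.5) and r² = 218/4 = 54.5.
Check (7, 1): distance² to centre = 20.5 ≤ 54.5, so it lies inside.
All remaining points lie in this disk, and no smaller disk contains both endpoints, so this is the minimum enclosing circle.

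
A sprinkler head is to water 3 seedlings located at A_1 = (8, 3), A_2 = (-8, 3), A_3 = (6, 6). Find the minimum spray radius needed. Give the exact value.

8

Side lengths²: A_1A_2² = 256, A_1A_3² = 13, A_2A_3² = 205.
Since A_1A_2² = 256 ≥ 205 + 13 = 218, the angle opposite A_1A_2 is not acute, so the smallest enclosing circle has A_1A_2 as diameter.
Centre = midpoint of A_1A_2 = (0, 3), r² = 256/4 = 64.
r = √64 = 8.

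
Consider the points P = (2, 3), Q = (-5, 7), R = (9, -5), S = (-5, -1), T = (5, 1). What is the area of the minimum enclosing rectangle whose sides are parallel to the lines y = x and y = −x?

156

In coordinates u = x + y, v = x − y the rectangle is axis-aligned; the map (x,y)→(u,v) scales areas by 2.
u-values: 5, 2, 4, -6, 6; range = 6 − (-6) = 12.
v-values: -1, -12, 14, -4, 4; range = 14 − (-12) = 26.
Area = (12 × 26) / 2 = 156.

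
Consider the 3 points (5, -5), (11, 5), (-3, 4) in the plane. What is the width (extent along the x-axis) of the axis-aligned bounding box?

14

max x = 11, min x = -3, so width = 14.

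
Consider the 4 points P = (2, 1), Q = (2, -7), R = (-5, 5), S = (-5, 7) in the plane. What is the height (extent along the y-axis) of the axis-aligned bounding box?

14

max y = 7, min y = -7, so height = 14.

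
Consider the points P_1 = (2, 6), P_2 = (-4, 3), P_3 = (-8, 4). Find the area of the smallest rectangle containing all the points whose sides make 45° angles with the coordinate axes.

In coordinates u = x + y, v = x − y the rectangle is axis-aligned; the map (x,y)→(u,v) scales areas by 2.
u-values: 8, -1, -4; range = 8 − (-4) = 12.
v-values: -4, -7, -12; range = -4 − (-12) = 8.
Area = (12 × 8) / 2 = 48.

48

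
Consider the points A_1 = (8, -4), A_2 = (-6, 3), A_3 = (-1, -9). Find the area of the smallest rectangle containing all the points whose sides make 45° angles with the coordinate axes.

In coordinates u = x + y, v = x − y the rectangle is axis-aligned; the map (x,y)→(u,v) scales areas by 2.
u-values: 4, -3, -10; range = 4 − (-10) = 14.
v-values: 12, -9, 8; range = 12 − (-9) = 21.
Area = (14 × 21) / 2 = 147.

147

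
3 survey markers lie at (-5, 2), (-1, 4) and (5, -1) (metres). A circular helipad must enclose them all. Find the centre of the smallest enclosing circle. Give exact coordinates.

Call the three points A, B, C in the order given.
Side lengths²: AB² = 20, AC² = 109, BC² = 61.
Since AC² = 109 ≥ 61 + 20 = 81, the angle opposite AC is not acute, so the smallest enclosing circle has AC as diameter.
Centre = midpoint of AC = (0, 0.5), r² = 109/4 = 27.25.
Centre = (0, 0.5).

(0, 0.5)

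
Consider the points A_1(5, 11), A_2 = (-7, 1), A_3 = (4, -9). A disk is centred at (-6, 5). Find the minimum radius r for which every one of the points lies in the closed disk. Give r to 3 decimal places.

The required radius is the distance from (-6, 5) to the farthest point.
Squared distances: 157, 17, 296.
Maximum is 296, attained at A_3.
r = √296 ≈ 17.205.

17.205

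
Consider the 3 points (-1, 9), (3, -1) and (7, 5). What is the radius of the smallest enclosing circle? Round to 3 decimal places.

5.427

Call the three points A, B, C in the order given.
Side lengths²: AB² = 116, AC² = 80, BC² = 52.
Since AB² = 116 < 80 + 52 = 132, the triangle is acute, so the smallest enclosing circle is the circumcircle.
Circumcentre = (1.625, 4.25), r² = 29.453125.
r = √(29.453125) ≈ 5.427.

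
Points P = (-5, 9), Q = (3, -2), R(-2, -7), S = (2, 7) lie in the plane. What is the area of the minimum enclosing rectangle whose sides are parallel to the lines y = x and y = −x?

171

In coordinates u = x + y, v = x − y the rectangle is axis-aligned; the map (x,y)→(u,v) scales areas by 2.
u-values: 4, 1, -9, 9; range = 9 − (-9) = 18.
v-values: -14, 5, 5, -5; range = 5 − (-14) = 19.
Area = (18 × 19) / 2 = 171.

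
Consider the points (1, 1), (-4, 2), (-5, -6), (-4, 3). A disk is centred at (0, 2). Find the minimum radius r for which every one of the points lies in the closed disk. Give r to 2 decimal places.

The required radius is the distance from (0, 2) to the farthest point.
Squared distances: 2, 16, 89, 17.
Maximum is 89, attained at (-5, -6).
r = √89 ≈ 9.43.

9.43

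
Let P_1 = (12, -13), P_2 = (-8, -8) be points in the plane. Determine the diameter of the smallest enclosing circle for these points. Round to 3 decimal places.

20.616

The smallest circle enclosing two points has them as diameter endpoints.
Centre = midpoint = (2, -10.5); r² = |P_1P_2|²/4 = 425/4 = 106.25.
Diameter = 2r = 2√(106.25) ≈ 20.616.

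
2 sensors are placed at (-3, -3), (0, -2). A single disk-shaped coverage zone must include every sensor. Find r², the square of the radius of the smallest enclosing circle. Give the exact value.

2.5

The smallest circle enclosing two points has them as diameter endpoints.
Centre = midpoint = (-1.5, -2.5); r² = |(-3, -3)−(0, -2)|²/4 = 10/4 = 2.5.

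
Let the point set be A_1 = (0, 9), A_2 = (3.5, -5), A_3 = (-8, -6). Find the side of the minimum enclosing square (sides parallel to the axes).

15

The bounding box has width 11.5 and height 15.
An axis-aligned square enclosing the set must have side ≥ max(width, height).
So the minimum side is max(11.5, 15) = 15.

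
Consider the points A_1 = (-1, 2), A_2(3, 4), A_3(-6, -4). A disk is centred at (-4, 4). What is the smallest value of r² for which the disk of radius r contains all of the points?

The required radius is the distance from (-4, 4) to the farthest point.
Squared distances: 13, 49, 68.
Maximum is 68, attained at A_3.

68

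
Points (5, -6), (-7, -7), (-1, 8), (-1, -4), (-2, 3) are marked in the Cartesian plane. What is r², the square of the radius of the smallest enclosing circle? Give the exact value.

72.5

A smallest enclosing disk is always determined by at most three of the input points on its boundary.
The minimum enclosing circle is determined by three boundary points: (5, -6), (-7, -7), (-1, 8).
Their circumcentre is (-1.5, -0.5) with r² = 72.5.
The farthest remaining point (-1, -4) is at distance² 12.5 ≤ 72.5.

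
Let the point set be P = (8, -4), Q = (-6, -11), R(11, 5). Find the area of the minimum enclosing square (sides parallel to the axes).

289

The bounding box has width 17 and height 16.
An axis-aligned square enclosing the set must have side ≥ max(width, height).
So the minimum side is max(17, 16) = 17.
Area = 17² = 289.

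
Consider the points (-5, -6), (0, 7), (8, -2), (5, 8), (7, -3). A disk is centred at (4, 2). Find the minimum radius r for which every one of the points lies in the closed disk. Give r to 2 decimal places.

12.04

The required radius is the distance from (4, 2) to the farthest point.
Squared distances: 145, 41, 32, 37, 34.
Maximum is 145, attained at (-5, -6).
r = √145 ≈ 12.04.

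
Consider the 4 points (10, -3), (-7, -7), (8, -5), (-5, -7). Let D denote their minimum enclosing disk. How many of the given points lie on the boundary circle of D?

By Welzl's lemma the MEC is supported by two points (diametrically opposite) or three points (on a circumcircle).
The farthest pair is (10, -3)–(-7, -7) with squared distance 305. The circle on this segment as diameter has centre (1.5, -5) and r² = 305/4 = 76.25.
Check (8, -5): distance² to centre = 42.25 ≤ 76.25, so it lies inside.
All remaining points lie in this disk, and no smaller disk contains both endpoints, so this is the minimum enclosing circle.
The points at distance exactly r from the centre are (10, -3), (-7, -7) — 2 points.

2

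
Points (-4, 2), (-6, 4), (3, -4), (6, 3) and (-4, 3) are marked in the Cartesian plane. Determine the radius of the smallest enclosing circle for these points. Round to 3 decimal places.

6.346

The minimum enclosing circle of a finite set is fixed by two of the points (as a diameter) or three (as a circumcircle).
The minimum enclosing circle is determined by three boundary points: (-6, 4), (3, -4), (6, 3).
Their circumcentre is (-1/6, 1.5) with r² = 725/18.
The farthest remaining point (-4, 3) is at distance² 305/18 ≤ 725/18.
r = √(725/18) ≈ 6.346.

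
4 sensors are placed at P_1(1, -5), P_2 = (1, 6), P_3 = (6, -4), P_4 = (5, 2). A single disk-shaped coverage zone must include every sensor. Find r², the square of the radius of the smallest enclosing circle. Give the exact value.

32.5

The minimum enclosing circle is determined by three boundary points: P_1, P_2, P_3.
Their circumcentre is (2.5, 0.5) with r² = 32.5.
The farthest remaining point P_4 is at distance² 8.5 ≤ 32.5.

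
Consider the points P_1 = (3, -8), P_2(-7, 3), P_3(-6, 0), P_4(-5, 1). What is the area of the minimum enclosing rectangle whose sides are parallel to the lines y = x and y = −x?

In coordinates u = x + y, v = x − y the rectangle is axis-aligned; the map (x,y)→(u,v) scales areas by 2.
u-values: -5, -4, -6, -4; range = -4 − (-6) = 2.
v-values: 11, -10, -6, -6; range = 11 − (-10) = 21.
Area = (2 × 21) / 2 = 21.

21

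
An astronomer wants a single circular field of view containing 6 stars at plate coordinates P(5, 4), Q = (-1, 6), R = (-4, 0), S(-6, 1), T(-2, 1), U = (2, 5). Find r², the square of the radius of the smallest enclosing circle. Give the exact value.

A smallest enclosing disk is always determined by at most three of the input points on its boundary.
The farthest pair is P–S with squared distance 130. The circle on this segment as diameter has centre (-0.5, 2.5) and r² = 130/4 = 32.5.
Check Q: distance² to centre = 12.5 ≤ 32.5, so it lies inside.
All remaining points lie in this disk, and no smaller disk contains both endpoints, so this is the minimum enclosing circle.

32.5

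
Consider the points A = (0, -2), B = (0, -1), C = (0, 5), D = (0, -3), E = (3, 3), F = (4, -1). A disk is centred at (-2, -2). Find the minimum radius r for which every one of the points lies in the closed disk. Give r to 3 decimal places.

7.280

The required radius is the distance from (-2, -2) to the farthest point.
Squared distances: 4, 5, 53, 5, 50, 37.
Maximum is 53, attained at C.
r = √53 ≈ 7.280.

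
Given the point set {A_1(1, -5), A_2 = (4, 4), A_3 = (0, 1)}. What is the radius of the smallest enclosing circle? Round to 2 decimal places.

Side lengths²: A_1A_2² = 90, A_1A_3² = 37, A_2A_3² = 25.
Since A_1A_2² = 90 ≥ 37 + 25 = 62, the angle opposite A_1A_2 is not acute, so the smallest enclosing circle has A_1A_2 as diameter.
Centre = midpoint of A_1A_2 = (2.5, -0.5), r² = 90/4 = 22.5.
r = √(22.5) ≈ 4.74.

4.74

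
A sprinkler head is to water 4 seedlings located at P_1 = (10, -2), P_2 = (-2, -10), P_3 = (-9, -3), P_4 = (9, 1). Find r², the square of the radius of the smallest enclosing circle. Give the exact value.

90.5

By Welzl's lemma the MEC is supported by two points (diametrically opposite) or three points (on a circumcircle).
The farthest pair is P_1–P_3 with squared distance 362. The circle on this segment as diameter has centre (0.5, -2.5) and r² = 362/4 = 90.5.
Check P_2: distance² to centre = 62.5 ≤ 90.5, so it lies inside.
All remaining points lie in this disk, and no smaller disk contains both endpoints, so this is the minimum enclosing circle.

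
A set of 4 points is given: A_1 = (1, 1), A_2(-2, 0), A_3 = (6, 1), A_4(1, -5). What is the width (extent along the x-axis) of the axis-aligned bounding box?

8

max x = 6, min x = -2, so width = 8.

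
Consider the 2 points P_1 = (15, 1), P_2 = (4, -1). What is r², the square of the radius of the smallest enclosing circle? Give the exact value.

The smallest circle enclosing two points has them as diameter endpoints.
Centre = midpoint = (9.5, 0); r² = |P_1P_2|²/4 = 125/4 = 31.25.

31.25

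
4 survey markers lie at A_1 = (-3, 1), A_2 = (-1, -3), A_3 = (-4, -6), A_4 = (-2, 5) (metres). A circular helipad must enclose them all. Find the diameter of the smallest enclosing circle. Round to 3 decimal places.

A smallest enclosing disk is always determined by at most three of the input points on its boundary.
The farthest pair is A_3–A_4 with squared distance 125. The circle on this segment as diameter has centre (-3, -0.5) and r² = 125/4 = 31.25.
Check A_1: distance² to centre = 2.25 ≤ 31.25, so it lies inside.
All remaining points lie in this disk, and no smaller disk contains both endpoints, so this is the minimum enclosing circle.
Diameter = 2r = 2√(31.25) ≈ 11.180.

11.180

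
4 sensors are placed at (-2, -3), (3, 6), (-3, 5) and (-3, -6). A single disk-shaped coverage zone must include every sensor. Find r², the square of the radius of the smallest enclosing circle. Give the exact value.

45

By Welzl's lemma the MEC is supported by two points (diametrically opposite) or three points (on a circumcircle).
The farthest pair is (3, 6)–(-3, -6) with squared distance 180. The circle on this segment as diameter has centre (0, 0) and r² = 180/4 = 45.
Check (-2, -3): distance² to centre = 13 ≤ 45, so it lies inside.
All remaining points lie in this disk, and no smaller disk contains both endpoints, so this is the minimum enclosing circle.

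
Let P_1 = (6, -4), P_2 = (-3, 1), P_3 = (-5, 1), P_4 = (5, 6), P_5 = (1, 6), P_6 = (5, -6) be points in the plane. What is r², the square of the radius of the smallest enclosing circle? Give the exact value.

By Welzl's lemma the MEC is supported by two points (diametrically opposite) or three points (on a circumcircle).
The minimum enclosing circle is determined by three boundary points: P_3, P_4, P_6.
Their circumcentre is (1.75, 0) with r² = 46.5625.
The farthest remaining point P_5 is at distance² 36.5625 ≤ 46.5625.

46.5625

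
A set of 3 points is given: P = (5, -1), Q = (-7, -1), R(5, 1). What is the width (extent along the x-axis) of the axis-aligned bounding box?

max x = 5, min x = -7, so width = 12.

12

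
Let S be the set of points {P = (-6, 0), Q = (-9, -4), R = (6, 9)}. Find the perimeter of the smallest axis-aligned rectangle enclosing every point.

56

Width = max x − min x = 6 − (-9) = 15.
Height = max y − min y = 9 − (-4) = 13.
Perimeter = 2(15 + 13) = 56.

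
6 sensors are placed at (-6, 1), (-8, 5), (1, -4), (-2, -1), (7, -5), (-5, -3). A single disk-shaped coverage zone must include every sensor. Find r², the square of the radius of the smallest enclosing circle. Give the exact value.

81.25

The farthest pair is (-8, 5)–(7, -5) with squared distance 325. The circle on this segment as diameter has centre (-0.5, 0) and r² = 325/4 = 81.25.
Check (-6, 1): distance² to centre = 31.25 ≤ 81.25, so it lies inside.
All remaining points lie in this disk, and no smaller disk contains both endpoints, so this is the minimum enclosing circle.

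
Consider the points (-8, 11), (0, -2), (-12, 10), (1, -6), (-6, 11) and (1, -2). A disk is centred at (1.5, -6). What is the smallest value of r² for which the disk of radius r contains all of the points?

438.25

The required radius is the distance from (1.5, -6) to the farthest point.
Squared distances: 379.25, 18.25, 438.25, 0.25, 345.25, 16.25.
Maximum is 438.25, attained at (-12, 10).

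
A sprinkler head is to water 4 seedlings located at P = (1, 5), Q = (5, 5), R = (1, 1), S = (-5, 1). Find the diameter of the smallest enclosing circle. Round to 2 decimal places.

By Welzl's lemma the MEC is supported by two points (diametrically opposite) or three points (on a circumcircle).
The farthest pair is Q–S with squared distance 116. The circle on this segment as diameter has centre (0, 3) and r² = 116/4 = 29.
Check P: distance² to centre = 5 ≤ 29, so it lies inside.
All remaining points lie in this disk, and no smaller disk contains both endpoints, so this is the minimum enclosing circle.
Diameter = 2r = 2√29 ≈ 10.77.

10.77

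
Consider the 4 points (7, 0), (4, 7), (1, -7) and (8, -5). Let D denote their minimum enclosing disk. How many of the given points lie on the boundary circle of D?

The minimum enclosing circle of a finite set is fixed by two of the points (as a diameter) or three (as a circumcircle).
The minimum enclosing circle is determined by three boundary points: (4, 7), (1, -7), (8, -5).
Their circumcentre is (129/46, -3/46) with r² = 54325/1058.
The farthest remaining point (7, 0) is at distance² 18629/1058 ≤ 54325/1058.
The points at distance exactly r from the centre are (4, 7), (1, -7), (8, -5) — 3 points.

3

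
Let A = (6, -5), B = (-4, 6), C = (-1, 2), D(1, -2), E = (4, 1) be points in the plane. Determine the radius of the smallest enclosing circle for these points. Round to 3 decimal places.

7.433

By Welzl's lemma the MEC is supported by two points (diametrically opposite) or three points (on a circumcircle).
The farthest pair is A–B with squared distance 221. The circle on this segment as diameter has centre (1, 0.5) and r² = 221/4 = 55.25.
Check C: distance² to centre = 6.25 ≤ 55.25, so it lies inside.
All remaining points lie in this disk, and no smaller disk contains both endpoints, so this is the minimum enclosing circle.
r = √(55.25) ≈ 7.433.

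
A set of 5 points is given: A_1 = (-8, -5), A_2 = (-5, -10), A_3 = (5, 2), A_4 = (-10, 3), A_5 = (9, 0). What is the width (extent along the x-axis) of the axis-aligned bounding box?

max x = 9, min x = -10, so width = 19.

19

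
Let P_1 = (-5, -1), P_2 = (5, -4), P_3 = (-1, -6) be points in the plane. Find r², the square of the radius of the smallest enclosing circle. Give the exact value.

27.25

Side lengths²: P_1P_2² = 109, P_1P_3² = 41, P_2P_3² = 40.
Since P_1P_2² = 109 ≥ 41 + 40 = 81, the angle opposite P_1P_2 is not acute, so the smallest enclosing circle has P_1P_2 as diameter.
Centre = midpoint of P_1P_2 = (0, -2.5), r² = 109/4 = 27.25.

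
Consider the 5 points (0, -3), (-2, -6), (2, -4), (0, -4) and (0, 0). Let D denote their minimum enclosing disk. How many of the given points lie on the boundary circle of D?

3

The minimum enclosing circle of a finite set is fixed by two of the points (as a diameter) or three (as a circumcircle).
The farthest pair is (-2, -6)–(0, 0) with squared distance 40. The circle on this segment as diameter has centre (-1, -3) and r² = 40/4 = 10.
Check (0, -3): distance² to centre = 1 ≤ 10, so it lies inside.
All remaining points lie in this disk, and no smaller disk contains both endpoints, so this is the minimum enclosing circle.
The points at distance exactly r from the centre are (-2, -6), (2, -4), (0, 0) — 3 points.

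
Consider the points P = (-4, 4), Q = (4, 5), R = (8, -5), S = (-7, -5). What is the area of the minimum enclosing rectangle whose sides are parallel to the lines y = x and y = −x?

220.5

In coordinates u = x + y, v = x − y the rectangle is axis-aligned; the map (x,y)→(u,v) scales areas by 2.
u-values: 0, 9, 3, -12; range = 9 − (-12) = 21.
v-values: -8, -1, 13, -2; range = 13 − (-8) = 21.
Area = (21 × 21) / 2 = 220.5.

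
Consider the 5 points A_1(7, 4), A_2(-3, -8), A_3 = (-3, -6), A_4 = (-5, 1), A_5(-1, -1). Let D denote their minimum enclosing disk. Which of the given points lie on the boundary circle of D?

A smallest enclosing disk is always determined by at most three of the input points on its boundary.
The farthest pair is A_1–A_2 with squared distance 244. The circle on this segment as diameter has centre (2, -2) and r² = 244/4 = 61.
Check A_3: distance² to centre = 41 ≤ 61, so it lies inside.
All remaining points lie in this disk, and no smaller disk contains both endpoints, so this is the minimum enclosing circle.
The points at distance exactly r from the centre are A_1, A_2 — 2 points.

A_1, A_2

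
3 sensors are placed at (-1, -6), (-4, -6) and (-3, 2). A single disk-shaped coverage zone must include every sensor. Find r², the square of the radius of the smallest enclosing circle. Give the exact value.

Call the three points A, B, C in the order given.
Side lengths²: AB² = 9, AC² = 68, BC² = 65.
Since AC² = 68 < 65 + 9 = 74, the triangle is acute, so the smallest enclosing circle is the circumcircle.
Circumcentre = (-2.5, -2.125), r² = 17.265625.

17.265625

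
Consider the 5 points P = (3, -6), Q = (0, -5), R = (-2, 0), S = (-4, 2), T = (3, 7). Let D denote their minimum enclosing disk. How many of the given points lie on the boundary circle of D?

3

By Welzl's lemma the MEC is supported by two points (diametrically opposite) or three points (on a circumcircle).
The minimum enclosing circle is determined by three boundary points: P, S, T.
Their circumcentre is (33/14, 0.5) with r² = 4181/98.
The farthest remaining point Q is at distance² 3509/98 ≤ 4181/98.
The points at distance exactly r from the centre are P, S, T — 3 points.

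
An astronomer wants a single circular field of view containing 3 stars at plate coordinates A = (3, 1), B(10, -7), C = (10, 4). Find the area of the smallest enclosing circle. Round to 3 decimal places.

105.051

Side lengths²: AB² = 113, AC² = 58, BC² = 121.
Since BC² = 121 < 113 + 58 = 171, the triangle is acute, so the smallest enclosing circle is the circumcircle.
Circumcentre = (115/14, -1.5), r² = 3277/98.
Area = π·r² = π·3277/98 ≈ 105.051.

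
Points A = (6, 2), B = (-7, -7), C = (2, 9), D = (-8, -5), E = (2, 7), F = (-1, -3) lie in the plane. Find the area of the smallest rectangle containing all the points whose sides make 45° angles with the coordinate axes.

In coordinates u = x + y, v = x − y the rectangle is axis-aligned; the map (x,y)→(u,v) scales areas by 2.
u-values: 8, -14, 11, -13, 9, -4; range = 11 − (-14) = 25.
v-values: 4, 0, -7, -3, -5, 2; range = 4 − (-7) = 11.
Area = (25 × 11) / 2 = 137.5.

137.5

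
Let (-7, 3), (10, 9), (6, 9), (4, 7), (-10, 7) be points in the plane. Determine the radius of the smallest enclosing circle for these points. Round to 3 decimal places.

The minimum enclosing circle of a finite set is fixed by two of the points (as a diameter) or three (as a circumcircle).
The farthest pair is (10, 9)–(-10, 7) with squared distance 404. The circle on this segment as diameter has centre (0, 8) and r² = 404/4 = 101.
Check (-7, 3): distance² to centre = 74 ≤ 101, so it lies inside.
All remaining points lie in this disk, and no smaller disk contains both endpoints, so this is the minimum enclosing circle.
r = √101 ≈ 10.050.

10.050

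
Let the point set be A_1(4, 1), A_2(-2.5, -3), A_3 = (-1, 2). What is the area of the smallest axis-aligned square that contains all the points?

42.25

The bounding box has width 6.5 and height 5.
An axis-aligned square enclosing the set must have side ≥ max(width, height).
So the minimum side is max(6.5, 5) = 6.5.
Area = 6.5² = 42.25.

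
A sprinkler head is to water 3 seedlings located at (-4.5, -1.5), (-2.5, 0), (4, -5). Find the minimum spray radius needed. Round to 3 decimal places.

4.596

Call the three points A, B, C in the order given.
Side lengths²: AB² = 6.25, AC² = 84.5, BC² = 67.25.
Since AC² = 84.5 ≥ 67.25 + 6.25 = 73.5, the angle opposite AC is not acute, so the smallest enclosing circle has AC as diameter.
Centre = midpoint of AC = (-0.25, -3.25), r² = 84.5/4 = 21.125.
r = √(21.125) ≈ 4.596.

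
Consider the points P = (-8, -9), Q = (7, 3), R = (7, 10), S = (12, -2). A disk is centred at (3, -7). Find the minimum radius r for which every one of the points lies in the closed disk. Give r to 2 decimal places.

17.46

The required radius is the distance from (3, -7) to the farthest point.
Squared distances: 125, 116, 305, 106.
Maximum is 305, attained at R.
r = √305 ≈ 17.46.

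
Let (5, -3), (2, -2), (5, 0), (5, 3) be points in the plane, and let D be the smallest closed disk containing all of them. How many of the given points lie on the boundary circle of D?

3

The minimum enclosing circle is determined by three boundary points: (5, -3), (2, -2), (5, 3).
Their circumcentre is (13/3, 0) with r² = 85/9.
The farthest remaining point (5, 0) is at distance² 4/9 ≤ 85/9.
The points at distance exactly r from the centre are (5, -3), (2, -2), (5, 3) — 3 points.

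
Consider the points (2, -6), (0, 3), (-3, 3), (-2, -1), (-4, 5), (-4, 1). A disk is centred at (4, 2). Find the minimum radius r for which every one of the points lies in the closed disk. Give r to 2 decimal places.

The required radius is the distance from (4, 2) to the farthest point.
Squared distances: 68, 17, 50, 45, 73, 65.
Maximum is 73, attained at (-4, 5).
r = √73 ≈ 8.54.

8.54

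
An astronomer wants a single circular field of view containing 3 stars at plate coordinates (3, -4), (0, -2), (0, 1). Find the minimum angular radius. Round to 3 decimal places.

Call the three points A, B, C in the order given.
Side lengths²: AB² = 13, AC² = 34, BC² = 9.
Since AC² = 34 ≥ 13 + 9 = 22, the angle opposite AC is not acute, so the smallest enclosing circle has AC as diameter.
Centre = midpoint of AC = (1.5, -1.5), r² = 34/4 = 8.5.
r = √(8.5) ≈ 2.915.

2.915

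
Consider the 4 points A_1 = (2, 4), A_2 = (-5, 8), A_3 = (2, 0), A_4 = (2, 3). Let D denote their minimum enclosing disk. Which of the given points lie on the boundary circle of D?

A smallest enclosing disk is always determined by at most three of the input points on its boundary.
The farthest pair is A_2–A_3 with squared distance 113. The circle on this segment as diameter has centre (-1.5, 4) and r² = 113/4 = 28.25.
Check A_1: distance² to centre = 12.25 ≤ 28.25, so it lies inside.
All remaining points lie in this disk, and no smaller disk contains both endpoints, so this is the minimum enclosing circle.
The points at distance exactly r from the centre are A_2, A_3 — 2 points.

A_2, A_3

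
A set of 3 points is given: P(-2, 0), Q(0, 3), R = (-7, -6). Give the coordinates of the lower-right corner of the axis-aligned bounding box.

x-range [-7, 0], y-range [-6, 3].
The lower-right corner is (0, -6).

(0, -6)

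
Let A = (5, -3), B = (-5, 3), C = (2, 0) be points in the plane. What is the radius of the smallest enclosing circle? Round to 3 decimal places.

Side lengths²: AB² = 136, AC² = 18, BC² = 58.
Since AB² = 136 ≥ 58 + 18 = 76, the angle opposite AB is not acute, so the smallest enclosing circle has AB as diameter.
Centre = midpoint of AB = (0, 0), r² = 136/4 = 34.
r = √34 ≈ 5.831.

5.831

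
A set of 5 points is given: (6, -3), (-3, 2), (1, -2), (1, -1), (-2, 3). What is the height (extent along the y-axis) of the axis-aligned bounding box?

max y = 3, min y = -3, so height = 6.

6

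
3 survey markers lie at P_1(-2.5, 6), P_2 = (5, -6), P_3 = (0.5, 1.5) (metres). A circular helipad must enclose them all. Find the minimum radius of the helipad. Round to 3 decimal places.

Side lengths²: P_1P_2² = 200.25, P_1P_3² = 29.25, P_2P_3² = 76.5.
Since P_1P_2² = 200.25 ≥ 76.5 + 29.25 = 105.75, the angle opposite P_1P_2 is not acute, so the smallest enclosing circle has P_1P_2 as diameter.
Centre = midpoint of P_1P_2 = (1.25, 0), r² = 200.25/4 = 50.0625.
r = √(50.0625) ≈ 7.075.

7.075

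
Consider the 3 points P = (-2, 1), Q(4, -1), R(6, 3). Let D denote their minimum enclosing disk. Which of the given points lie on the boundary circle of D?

Side lengths²: PQ² = 40, PR² = 68, QR² = 20.
Since PR² = 68 ≥ 40 + 20 = 60, the angle opposite PR is not acute, so the smallest enclosing circle has PR as diameter.
Centre = midpoint of PR = (2, 2), r² = 68/4 = 17.
The points at distance exactly r from the centre are P, R — 2 points.

P, R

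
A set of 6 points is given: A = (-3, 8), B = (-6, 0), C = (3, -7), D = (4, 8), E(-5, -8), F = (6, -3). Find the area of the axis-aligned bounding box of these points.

192

x ranges over [-6, 6], width 12.
y ranges over [-8, 8], height 16.
Area = 12 × 16 = 192.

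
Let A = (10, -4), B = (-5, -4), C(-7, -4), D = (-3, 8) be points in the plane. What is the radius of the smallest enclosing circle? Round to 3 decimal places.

The minimum enclosing circle is determined by three boundary points: A, C, D.
Their circumcentre is (1.5, -1/6) with r² = 1565/18.
The farthest remaining point B is at distance² 1025/18 ≤ 1565/18.
r = √(1565/18) ≈ 9.324.

9.324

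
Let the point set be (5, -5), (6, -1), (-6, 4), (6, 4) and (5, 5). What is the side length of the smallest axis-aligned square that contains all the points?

The bounding box has width 12 and height 10.
An axis-aligned square enclosing the set must have side ≥ max(width, height).
So the minimum side is max(12, 10) = 12.

12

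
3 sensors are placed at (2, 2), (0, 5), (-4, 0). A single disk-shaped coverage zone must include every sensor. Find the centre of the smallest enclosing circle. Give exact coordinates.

(-29/22, 43/22)

Call the three points A, B, C in the order given.
Side lengths²: AB² = 13, AC² = 40, BC² = 41.
Since BC² = 41 < 40 + 13 = 53, the triangle is acute, so the smallest enclosing circle is the circumcircle.
Circumcentre = (-29/22, 43/22), r² = 2665/242.
Centre = (-29/22, 43/22).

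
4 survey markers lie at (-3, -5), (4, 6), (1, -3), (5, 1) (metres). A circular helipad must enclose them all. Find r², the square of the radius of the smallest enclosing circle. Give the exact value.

42.5

By Welzl's lemma the MEC is supported by two points (diametrically opposite) or three points (on a circumcircle).
The farthest pair is (-3, -5)–(4, 6) with squared distance 170. The circle on this segment as diameter has centre (0.5, 0.5) and r² = 170/4 = 42.5.
Check (1, -3): distance² to centre = 12.5 ≤ 42.5, so it lies inside.
All remaining points lie in this disk, and no smaller disk contains both endpoints, so this is the minimum enclosing circle.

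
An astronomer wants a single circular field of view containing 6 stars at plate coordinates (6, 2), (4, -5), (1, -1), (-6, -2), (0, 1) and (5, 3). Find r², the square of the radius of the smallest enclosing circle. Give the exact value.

By Welzl's lemma the MEC is supported by two points (diametrically opposite) or three points (on a circumcircle).
The minimum enclosing circle is determined by three boundary points: (6, 2), (4, -5), (-6, -2).
Their circumcentre is (1/38, -3/38) with r² = 28885/722.
The farthest remaining point (5, 3) is at distance² 24705/722 ≤ 28885/722.

28885/722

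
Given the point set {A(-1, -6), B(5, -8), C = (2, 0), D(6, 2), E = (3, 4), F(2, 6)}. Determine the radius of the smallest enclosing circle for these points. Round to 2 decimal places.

7.16

The farthest pair is B–F with squared distance 205. The circle on this segment as diameter has centre (3.5, -1) and r² = 205/4 = 51.25.
Check A: distance² to centre = 45.25 ≤ 51.25, so it lies inside.
All remaining points lie in this disk, and no smaller disk contains both endpoints, so this is the minimum enclosing circle.
r = √(51.25) ≈ 7.16.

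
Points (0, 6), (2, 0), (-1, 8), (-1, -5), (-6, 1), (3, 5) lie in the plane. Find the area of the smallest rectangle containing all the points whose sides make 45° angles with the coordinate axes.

91

In coordinates u = x + y, v = x − y the rectangle is axis-aligned; the map (x,y)→(u,v) scales areas by 2.
u-values: 6, 2, 7, -6, -5, 8; range = 8 − (-6) = 14.
v-values: -6, 2, -9, 4, -7, -2; range = 4 − (-9) = 13.
Area = (14 × 13) / 2 = 91.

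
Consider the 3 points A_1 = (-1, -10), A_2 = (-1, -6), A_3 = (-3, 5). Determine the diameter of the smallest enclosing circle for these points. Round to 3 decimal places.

Side lengths²: A_1A_2² = 16, A_1A_3² = 229, A_2A_3² = 125.
Since A_1A_3² = 229 ≥ 125 + 16 = 141, the angle opposite A_1A_3 is not acute, so the smallest enclosing circle has A_1A_3 as diameter.
Centre = midpoint of A_1A_3 = (-2, -2.5), r² = 229/4 = 57.25.
Diameter = 2r = 2√(57.25) ≈ 15.133.

15.133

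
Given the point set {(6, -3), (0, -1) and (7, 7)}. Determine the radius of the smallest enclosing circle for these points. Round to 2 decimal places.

Call the three points A, B, C in the order given.
Side lengths²: AB² = 40, AC² = 101, BC² = 113.
Since BC² = 113 < 101 + 40 = 141, the triangle is acute, so the smallest enclosing circle is the circumcircle.
Circumcentre = (273/62, 137/62), r² = 57065/1922.
r = √(57065/1922) ≈ 5.45.

5.45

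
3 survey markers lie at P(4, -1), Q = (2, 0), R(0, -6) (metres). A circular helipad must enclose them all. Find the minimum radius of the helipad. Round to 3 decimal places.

Side lengths²: PQ² = 5, PR² = 41, QR² = 40.
Since PR² = 41 < 40 + 5 = 45, the triangle is acute, so the smallest enclosing circle is the circumcircle.
Circumcentre = (23/14, -45/14), r² = 1025/98.
r = √(1025/98) ≈ 3.234.

3.234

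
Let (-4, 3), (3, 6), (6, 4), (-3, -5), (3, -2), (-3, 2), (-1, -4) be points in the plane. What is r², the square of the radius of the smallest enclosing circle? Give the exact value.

40.82

A smallest enclosing disk is always determined by at most three of the input points on its boundary.
The minimum enclosing circle is determined by three boundary points: (3, 6), (6, 4), (-3, -5).
Their circumcentre is (1.1, -0.1) with r² = 40.82.
The farthest remaining point (-4, 3) is at distance² 35.62 ≤ 40.82.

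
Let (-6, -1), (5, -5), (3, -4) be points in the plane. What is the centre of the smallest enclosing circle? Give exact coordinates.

Call the three points A, B, C in the order given.
Side lengths²: AB² = 137, AC² = 90, BC² = 5.
Since AB² = 137 ≥ 90 + 5 = 95, the angle opposite AB is not acute, so the smallest enclosing circle has AB as diameter.
Centre = midpoint of AB = (-0.5, -3), r² = 137/4 = 34.25.
Centre = (-0.5, -3).

(-0.5, -3)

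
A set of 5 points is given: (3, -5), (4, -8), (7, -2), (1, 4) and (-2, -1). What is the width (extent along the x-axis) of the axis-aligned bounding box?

9

max x = 7, min x = -2, so width = 9.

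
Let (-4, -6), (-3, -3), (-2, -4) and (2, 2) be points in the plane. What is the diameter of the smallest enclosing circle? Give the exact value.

10

By Welzl's lemma the MEC is supported by two points (diametrically opposite) or three points (on a circumcircle).
The farthest pair is (-4, -6)–(2, 2) with squared distance 100. The circle on this segment as diameter has centre (-1, -2) and r² = 100/4 = 25.
Check (-3, -3): distance² to centre = 5 ≤ 25, so it lies inside.
All remaining points lie in this disk, and no smaller disk contains both endpoints, so this is the minimum enclosing circle.
Diameter = 2r = 2√25 = 10.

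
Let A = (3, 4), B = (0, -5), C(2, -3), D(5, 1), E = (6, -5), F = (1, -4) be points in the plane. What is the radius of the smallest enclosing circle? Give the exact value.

The minimum enclosing circle of a finite set is fixed by two of the points (as a diameter) or three (as a circumcircle).
The minimum enclosing circle is determined by three boundary points: A, B, E.
Their circumcentre is (3, -1) with r² = 25.
The farthest remaining point F is at distance² 13 ≤ 25.
r = √25 = 5.

5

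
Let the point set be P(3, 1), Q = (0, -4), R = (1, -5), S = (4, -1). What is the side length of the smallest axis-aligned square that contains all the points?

The bounding box has width 4 and height 6.
An axis-aligned square enclosing the set must have side ≥ max(width, height).
So the minimum side is max(4, 6) = 6.

6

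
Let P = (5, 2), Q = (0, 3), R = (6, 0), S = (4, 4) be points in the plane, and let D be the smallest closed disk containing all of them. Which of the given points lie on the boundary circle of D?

Q, R

The farthest pair is Q–R with squared distance 45. The circle on this segment as diameter has centre (3, 1.5) and r² = 45/4 = 11.25.
Check P: distance² to centre = 4.25 ≤ 11.25, so it lies inside.
All remaining points lie in this disk, and no smaller disk contains both endpoints, so this is the minimum enclosing circle.
The points at distance exactly r from the centre are Q, R — 2 points.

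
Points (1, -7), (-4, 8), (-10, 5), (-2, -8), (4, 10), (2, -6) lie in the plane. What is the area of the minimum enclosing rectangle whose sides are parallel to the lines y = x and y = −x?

276

In coordinates u = x + y, v = x − y the rectangle is axis-aligned; the map (x,y)→(u,v) scales areas by 2.
u-values: -6, 4, -5, -10, 14, -4; range = 14 − (-10) = 24.
v-values: 8, -12, -15, 6, -6, 8; range = 8 − (-15) = 23.
Area = (24 × 23) / 2 = 276.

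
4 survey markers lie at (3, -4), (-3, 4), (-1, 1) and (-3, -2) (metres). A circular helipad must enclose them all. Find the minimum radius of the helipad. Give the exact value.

5

By Welzl's lemma the MEC is supported by two points (diametrically opposite) or three points (on a circumcircle).
The farthest pair is (3, -4)–(-3, 4) with squared distance 100. The circle on this segment as diameter has centre (0, 0) and r² = 100/4 = 25.
Check (-1, 1): distance² to centre = 2 ≤ 25, so it lies inside.
All remaining points lie in this disk, and no smaller disk contains both endpoints, so this is the minimum enclosing circle.
r = √25 = 5.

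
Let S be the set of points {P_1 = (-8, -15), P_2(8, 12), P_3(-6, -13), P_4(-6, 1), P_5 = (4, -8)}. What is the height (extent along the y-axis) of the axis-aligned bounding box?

27

max y = 12, min y = -15, so height = 27.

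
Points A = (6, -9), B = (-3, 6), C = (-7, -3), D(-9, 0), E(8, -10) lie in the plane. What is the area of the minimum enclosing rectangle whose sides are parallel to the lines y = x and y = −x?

In coordinates u = x + y, v = x − y the rectangle is axis-aligned; the map (x,y)→(u,v) scales areas by 2.
u-values: -3, 3, -10, -9, -2; range = 3 − (-10) = 13.
v-values: 15, -9, -4, -9, 18; range = 18 − (-9) = 27.
Area = (13 × 27) / 2 = 175.5.

175.5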